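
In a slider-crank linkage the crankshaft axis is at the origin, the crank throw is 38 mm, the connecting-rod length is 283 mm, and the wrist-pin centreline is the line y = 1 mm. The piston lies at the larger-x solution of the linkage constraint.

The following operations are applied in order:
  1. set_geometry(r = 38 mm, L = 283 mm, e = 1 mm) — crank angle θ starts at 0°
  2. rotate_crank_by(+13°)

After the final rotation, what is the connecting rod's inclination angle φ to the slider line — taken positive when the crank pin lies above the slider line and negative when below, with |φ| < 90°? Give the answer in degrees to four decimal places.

1.5284

set_geometry: r = 38 mm, L = 283 mm, e = 1 mm; θ ← 0°
rotate_crank_by(+13°): θ ← 0° +13° = 13°
crank pin P = (r cos θ, r sin θ) = (37.026062, 8.548140)
h = r sin θ − e = 8.548140 − 1 = 7.548140
sin φ = h / L = 7.548140 / 283 = 0.02667187
φ = arcsin(0.02667187) = 1.528367°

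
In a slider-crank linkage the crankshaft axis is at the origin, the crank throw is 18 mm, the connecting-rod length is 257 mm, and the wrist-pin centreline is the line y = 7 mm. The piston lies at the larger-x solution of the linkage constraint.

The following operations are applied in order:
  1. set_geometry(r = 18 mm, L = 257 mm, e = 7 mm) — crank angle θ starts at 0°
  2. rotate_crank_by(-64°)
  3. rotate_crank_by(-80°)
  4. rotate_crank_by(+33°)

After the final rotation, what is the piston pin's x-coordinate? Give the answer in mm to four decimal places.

set_geometry: r = 18 mm, L = 257 mm, e = 7 mm; θ ← 0°
rotate_crank_by(-64°): θ ← 0° -64° = -64°
rotate_crank_by(-80°): θ ← -64° -80° = -144°
rotate_crank_by(+33°): θ ← -144° +33° = -111°
crank pin P = (r cos θ, r sin θ) = (-6.450623, -16.804448)
h = r sin θ − e = -16.804448 − 7 = -23.804448
x = r cos θ + √(L² − h²) = -6.450623 + √(66049.0 − 566.6517) = -6.450623 + 255.895190 = 249.444567

249.4446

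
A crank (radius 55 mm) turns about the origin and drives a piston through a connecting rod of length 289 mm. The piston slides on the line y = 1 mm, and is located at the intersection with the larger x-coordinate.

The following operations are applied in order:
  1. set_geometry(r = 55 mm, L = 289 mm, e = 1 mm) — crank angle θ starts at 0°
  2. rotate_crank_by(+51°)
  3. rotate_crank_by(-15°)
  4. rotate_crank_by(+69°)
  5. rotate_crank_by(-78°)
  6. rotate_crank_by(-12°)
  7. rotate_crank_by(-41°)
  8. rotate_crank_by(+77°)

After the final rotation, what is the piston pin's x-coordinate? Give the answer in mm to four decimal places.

set_geometry: r = 55 mm, L = 289 mm, e = 1 mm; θ ← 0°
rotate_crank_by(+51°): θ ← 0° +51° = 51°
rotate_crank_by(-15°): θ ← 51° -15° = 36°
rotate_crank_by(+69°): θ ← 36° +69° = 105°
rotate_crank_by(-78°): θ ← 105° -78° = 27°
rotate_crank_by(-12°): θ ← 27° -12° = 15°
rotate_crank_by(-41°): θ ← 15° -41° = -26°
rotate_crank_by(+77°): θ ← -26° +77° = 51°
crank pin P = (r cos θ, r sin θ) = (34.612622, 42.743028)
h = r sin θ − e = 42.743028 − 1 = 41.743028
x = r cos θ + √(L² − h²) = 34.612622 + √(83521.0 − 1742.4804) = 34.612622 + 285.969438 = 320.582060

320.5821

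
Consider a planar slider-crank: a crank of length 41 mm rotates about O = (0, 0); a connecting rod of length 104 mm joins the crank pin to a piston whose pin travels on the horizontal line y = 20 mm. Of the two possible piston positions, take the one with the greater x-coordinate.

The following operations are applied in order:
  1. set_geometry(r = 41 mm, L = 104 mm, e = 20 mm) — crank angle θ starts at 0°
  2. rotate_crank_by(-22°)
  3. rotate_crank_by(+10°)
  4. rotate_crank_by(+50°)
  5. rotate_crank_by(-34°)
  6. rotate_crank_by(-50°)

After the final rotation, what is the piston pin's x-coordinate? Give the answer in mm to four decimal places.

119.9493

set_geometry: r = 41 mm, L = 104 mm, e = 20 mm; θ ← 0°
rotate_crank_by(-22°): θ ← 0° -22° = -22°
rotate_crank_by(+10°): θ ← -22° +10° = -12°
rotate_crank_by(+50°): θ ← -12° +50° = 38°
rotate_crank_by(-34°): θ ← 38° -34° = 4°
rotate_crank_by(-50°): θ ← 4° -50° = -46°
crank pin P = (r cos θ, r sin θ) = (28.480993, -29.492932)
h = r sin θ − e = -29.492932 − 20 = -49.492932
x = r cos θ + √(L² − h²) = 28.480993 + √(10816.0 − 2449.5503) = 28.480993 + 91.468299 = 119.949292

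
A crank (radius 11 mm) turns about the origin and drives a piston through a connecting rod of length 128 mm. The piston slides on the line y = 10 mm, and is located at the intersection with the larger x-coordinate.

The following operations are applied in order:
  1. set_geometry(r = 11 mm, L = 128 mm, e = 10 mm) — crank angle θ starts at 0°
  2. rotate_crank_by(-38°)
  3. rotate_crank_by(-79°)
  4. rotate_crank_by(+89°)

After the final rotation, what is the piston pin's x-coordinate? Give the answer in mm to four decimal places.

136.8110

set_geometry: r = 11 mm, L = 128 mm, e = 10 mm; θ ← 0°
rotate_crank_by(-38°): θ ← 0° -38° = -38°
rotate_crank_by(-79°): θ ← -38° -79° = -117°
rotate_crank_by(+89°): θ ← -117° +89° = -28°
crank pin P = (r cos θ, r sin θ) = (9.712424, -5.164187)
h = r sin θ − e = -5.164187 − 10 = -15.164187
x = r cos θ + √(L² − h²) = 9.712424 + √(16384.0 − 229.9526) = 9.712424 + 127.098574 = 136.810997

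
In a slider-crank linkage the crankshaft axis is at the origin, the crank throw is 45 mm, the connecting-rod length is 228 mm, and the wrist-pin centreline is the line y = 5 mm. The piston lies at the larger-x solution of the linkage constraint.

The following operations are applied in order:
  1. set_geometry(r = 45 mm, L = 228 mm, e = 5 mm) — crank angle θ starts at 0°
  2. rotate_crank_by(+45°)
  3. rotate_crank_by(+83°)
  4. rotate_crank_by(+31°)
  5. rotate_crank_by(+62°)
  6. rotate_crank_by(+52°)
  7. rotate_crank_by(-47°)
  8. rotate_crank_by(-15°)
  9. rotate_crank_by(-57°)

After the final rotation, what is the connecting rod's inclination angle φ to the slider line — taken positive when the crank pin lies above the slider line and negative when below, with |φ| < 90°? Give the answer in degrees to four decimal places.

3.7034

set_geometry: r = 45 mm, L = 228 mm, e = 5 mm; θ ← 0°
rotate_crank_by(+45°): θ ← 0° +45° = 45°
rotate_crank_by(+83°): θ ← 45° +83° = 128°
rotate_crank_by(+31°): θ ← 128° +31° = 159°
rotate_crank_by(+62°): θ ← 159° +62° = 221°
rotate_crank_by(+52°): θ ← 221° +52° = 273°
rotate_crank_by(-47°): θ ← 273° -47° = 226°
rotate_crank_by(-15°): θ ← 226° -15° = 211°
rotate_crank_by(-57°): θ ← 211° -57° = 154°
crank pin P = (r cos θ, r sin θ) = (-40.445732, 19.726702)
h = r sin θ − e = 19.726702 − 5 = 14.726702
sin φ = h / L = 14.726702 / 228 = 0.06459080
φ = arcsin(0.06459080) = 3.703358°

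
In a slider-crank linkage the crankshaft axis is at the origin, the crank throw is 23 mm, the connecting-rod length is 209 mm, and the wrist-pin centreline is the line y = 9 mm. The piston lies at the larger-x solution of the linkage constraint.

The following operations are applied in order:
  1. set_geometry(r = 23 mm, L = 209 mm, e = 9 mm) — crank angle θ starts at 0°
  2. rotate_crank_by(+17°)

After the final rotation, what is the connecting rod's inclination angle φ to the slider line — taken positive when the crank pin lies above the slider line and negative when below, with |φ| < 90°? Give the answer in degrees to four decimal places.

set_geometry: r = 23 mm, L = 209 mm, e = 9 mm; θ ← 0°
rotate_crank_by(+17°): θ ← 0° +17° = 17°
crank pin P = (r cos θ, r sin θ) = (21.995009, 6.724549)
h = r sin θ − e = 6.724549 − 9 = -2.275451
sin φ = h / L = -2.275451 / 209 = -0.01088732
φ = arcsin(-0.01088732) = -0.623810°

-0.6238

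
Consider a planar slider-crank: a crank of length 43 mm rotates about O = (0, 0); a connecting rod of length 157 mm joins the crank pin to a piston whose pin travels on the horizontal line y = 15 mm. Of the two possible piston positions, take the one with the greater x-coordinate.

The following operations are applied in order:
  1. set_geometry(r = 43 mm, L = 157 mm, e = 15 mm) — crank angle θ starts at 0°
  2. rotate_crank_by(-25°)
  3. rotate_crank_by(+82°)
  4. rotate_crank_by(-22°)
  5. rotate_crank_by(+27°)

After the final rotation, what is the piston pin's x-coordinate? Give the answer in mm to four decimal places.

set_geometry: r = 43 mm, L = 157 mm, e = 15 mm; θ ← 0°
rotate_crank_by(-25°): θ ← 0° -25° = -25°
rotate_crank_by(+82°): θ ← -25° +82° = 57°
rotate_crank_by(-22°): θ ← 57° -22° = 35°
rotate_crank_by(+27°): θ ← 35° +27° = 62°
crank pin P = (r cos θ, r sin θ) = (20.187277, 37.966746)
h = r sin θ − e = 37.966746 − 15 = 22.966746
x = r cos θ + √(L² − h²) = 20.187277 + √(24649.0 − 527.4714) = 20.187277 + 155.311070 = 175.498347

175.4983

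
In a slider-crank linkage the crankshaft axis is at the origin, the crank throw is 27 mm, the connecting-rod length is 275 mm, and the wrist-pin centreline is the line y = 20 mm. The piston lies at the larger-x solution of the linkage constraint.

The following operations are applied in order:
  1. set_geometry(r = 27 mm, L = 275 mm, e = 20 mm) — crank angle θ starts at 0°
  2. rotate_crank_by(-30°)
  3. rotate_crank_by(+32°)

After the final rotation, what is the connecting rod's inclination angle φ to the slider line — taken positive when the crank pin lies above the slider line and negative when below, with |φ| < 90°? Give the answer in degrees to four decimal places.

-3.9738

set_geometry: r = 27 mm, L = 275 mm, e = 20 mm; θ ← 0°
rotate_crank_by(-30°): θ ← 0° -30° = -30°
rotate_crank_by(+32°): θ ← -30° +32° = 2°
crank pin P = (r cos θ, r sin θ) = (26.983552, 0.942286)
h = r sin θ − e = 0.942286 − 20 = -19.057714
sin φ = h / L = -19.057714 / 275 = -0.06930078
φ = arcsin(-0.06930078) = -3.973827°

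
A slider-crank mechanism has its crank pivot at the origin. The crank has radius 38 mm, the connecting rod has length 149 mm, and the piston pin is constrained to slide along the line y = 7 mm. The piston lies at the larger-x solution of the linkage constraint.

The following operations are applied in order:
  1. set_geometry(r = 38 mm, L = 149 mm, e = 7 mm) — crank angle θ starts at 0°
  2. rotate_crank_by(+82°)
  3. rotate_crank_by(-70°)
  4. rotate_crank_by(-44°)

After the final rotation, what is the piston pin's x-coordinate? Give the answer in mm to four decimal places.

178.7338

set_geometry: r = 38 mm, L = 149 mm, e = 7 mm; θ ← 0°
rotate_crank_by(+82°): θ ← 0° +82° = 82°
rotate_crank_by(-70°): θ ← 82° -70° = 12°
rotate_crank_by(-44°): θ ← 12° -44° = -32°
crank pin P = (r cos θ, r sin θ) = (32.225828, -20.136932)
h = r sin θ − e = -20.136932 − 7 = -27.136932
x = r cos θ + √(L² − h²) = 32.225828 + √(22201.0 − 736.4131) = 32.225828 + 146.507976 = 178.733803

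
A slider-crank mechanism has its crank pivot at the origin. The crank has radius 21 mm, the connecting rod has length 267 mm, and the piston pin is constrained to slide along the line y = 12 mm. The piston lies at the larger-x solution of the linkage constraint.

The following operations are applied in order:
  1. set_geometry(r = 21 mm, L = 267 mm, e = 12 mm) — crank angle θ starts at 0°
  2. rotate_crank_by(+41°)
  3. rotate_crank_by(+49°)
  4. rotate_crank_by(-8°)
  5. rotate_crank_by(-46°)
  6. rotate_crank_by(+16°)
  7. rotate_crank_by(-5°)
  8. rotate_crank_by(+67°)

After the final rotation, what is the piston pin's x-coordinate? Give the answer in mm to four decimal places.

set_geometry: r = 21 mm, L = 267 mm, e = 12 mm; θ ← 0°
rotate_crank_by(+41°): θ ← 0° +41° = 41°
rotate_crank_by(+49°): θ ← 41° +49° = 90°
rotate_crank_by(-8°): θ ← 90° -8° = 82°
rotate_crank_by(-46°): θ ← 82° -46° = 36°
rotate_crank_by(+16°): θ ← 36° +16° = 52°
rotate_crank_by(-5°): θ ← 52° -5° = 47°
rotate_crank_by(+67°): θ ← 47° +67° = 114°
crank pin P = (r cos θ, r sin θ) = (-8.541470, 19.184455)
h = r sin θ − e = 19.184455 − 12 = 7.184455
x = r cos θ + √(L² − h²) = -8.541470 + √(71289.0 − 51.6164) = -8.541470 + 266.903323 = 258.361853

258.3619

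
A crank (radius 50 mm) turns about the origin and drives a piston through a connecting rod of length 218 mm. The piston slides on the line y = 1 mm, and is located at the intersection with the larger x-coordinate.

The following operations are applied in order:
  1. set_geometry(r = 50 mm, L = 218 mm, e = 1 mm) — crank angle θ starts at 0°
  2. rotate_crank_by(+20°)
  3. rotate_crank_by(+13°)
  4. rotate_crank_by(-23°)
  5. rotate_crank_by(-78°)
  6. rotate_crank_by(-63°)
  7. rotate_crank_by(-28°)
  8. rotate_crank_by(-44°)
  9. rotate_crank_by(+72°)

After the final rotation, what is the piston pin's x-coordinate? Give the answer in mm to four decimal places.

181.7281

set_geometry: r = 50 mm, L = 218 mm, e = 1 mm; θ ← 0°
rotate_crank_by(+20°): θ ← 0° +20° = 20°
rotate_crank_by(+13°): θ ← 20° +13° = 33°
rotate_crank_by(-23°): θ ← 33° -23° = 10°
rotate_crank_by(-78°): θ ← 10° -78° = -68°
rotate_crank_by(-63°): θ ← -68° -63° = -131°
rotate_crank_by(-28°): θ ← -131° -28° = -159°
rotate_crank_by(-44°): θ ← -159° -44° = -203°
rotate_crank_by(+72°): θ ← -203° +72° = -131°
crank pin P = (r cos θ, r sin θ) = (-32.802951, -37.735479)
h = r sin θ − e = -37.735479 − 1 = -38.735479
x = r cos θ + √(L² − h²) = -32.802951 + √(47524.0 − 1500.4373) = -32.802951 + 214.531030 = 181.728078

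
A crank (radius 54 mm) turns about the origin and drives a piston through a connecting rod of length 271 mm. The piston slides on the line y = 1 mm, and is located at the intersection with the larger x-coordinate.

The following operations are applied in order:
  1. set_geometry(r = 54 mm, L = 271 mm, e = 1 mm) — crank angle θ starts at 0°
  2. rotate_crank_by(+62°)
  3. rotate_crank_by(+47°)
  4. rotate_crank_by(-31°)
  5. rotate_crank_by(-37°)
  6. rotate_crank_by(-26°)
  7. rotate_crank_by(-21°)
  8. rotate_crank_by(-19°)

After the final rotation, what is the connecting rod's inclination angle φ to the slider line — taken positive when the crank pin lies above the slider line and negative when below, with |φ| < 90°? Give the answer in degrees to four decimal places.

set_geometry: r = 54 mm, L = 271 mm, e = 1 mm; θ ← 0°
rotate_crank_by(+62°): θ ← 0° +62° = 62°
rotate_crank_by(+47°): θ ← 62° +47° = 109°
rotate_crank_by(-31°): θ ← 109° -31° = 78°
rotate_crank_by(-37°): θ ← 78° -37° = 41°
rotate_crank_by(-26°): θ ← 41° -26° = 15°
rotate_crank_by(-21°): θ ← 15° -21° = -6°
rotate_crank_by(-19°): θ ← -6° -19° = -25°
crank pin P = (r cos θ, r sin θ) = (48.940620, -22.821386)
h = r sin θ − e = -22.821386 − 1 = -23.821386
sin φ = h / L = -23.821386 / 271 = -0.08790179
φ = arcsin(-0.08790179) = -5.042910°

-5.0429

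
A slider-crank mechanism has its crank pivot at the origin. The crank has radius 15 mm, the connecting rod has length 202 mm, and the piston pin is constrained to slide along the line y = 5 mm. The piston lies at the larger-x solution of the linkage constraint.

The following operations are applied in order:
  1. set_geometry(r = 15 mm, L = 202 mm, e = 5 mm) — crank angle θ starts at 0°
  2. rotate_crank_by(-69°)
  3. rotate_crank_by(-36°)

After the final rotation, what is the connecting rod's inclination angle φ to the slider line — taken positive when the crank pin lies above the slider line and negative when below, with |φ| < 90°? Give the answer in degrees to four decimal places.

set_geometry: r = 15 mm, L = 202 mm, e = 5 mm; θ ← 0°
rotate_crank_by(-69°): θ ← 0° -69° = -69°
rotate_crank_by(-36°): θ ← -69° -36° = -105°
crank pin P = (r cos θ, r sin θ) = (-3.882286, -14.488887)
h = r sin θ − e = -14.488887 − 5 = -19.488887
sin φ = h / L = -19.488887 / 202 = -0.09647964
φ = arcsin(-0.09647964) = -5.536488°

-5.5365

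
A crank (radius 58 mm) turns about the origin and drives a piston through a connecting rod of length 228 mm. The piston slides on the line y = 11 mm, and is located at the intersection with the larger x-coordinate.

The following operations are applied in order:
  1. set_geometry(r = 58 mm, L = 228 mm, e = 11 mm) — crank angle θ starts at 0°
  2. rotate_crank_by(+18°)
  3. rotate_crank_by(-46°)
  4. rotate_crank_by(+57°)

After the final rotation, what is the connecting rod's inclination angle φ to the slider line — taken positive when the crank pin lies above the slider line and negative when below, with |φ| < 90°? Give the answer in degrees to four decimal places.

set_geometry: r = 58 mm, L = 228 mm, e = 11 mm; θ ← 0°
rotate_crank_by(+18°): θ ← 0° +18° = 18°
rotate_crank_by(-46°): θ ← 18° -46° = -28°
rotate_crank_by(+57°): θ ← -28° +57° = 29°
crank pin P = (r cos θ, r sin θ) = (50.727943, 28.118958)
h = r sin θ − e = 28.118958 − 11 = 17.118958
sin φ = h / L = 17.118958 / 228 = 0.07508315
φ = arcsin(0.07508315) = 4.306000°

4.3060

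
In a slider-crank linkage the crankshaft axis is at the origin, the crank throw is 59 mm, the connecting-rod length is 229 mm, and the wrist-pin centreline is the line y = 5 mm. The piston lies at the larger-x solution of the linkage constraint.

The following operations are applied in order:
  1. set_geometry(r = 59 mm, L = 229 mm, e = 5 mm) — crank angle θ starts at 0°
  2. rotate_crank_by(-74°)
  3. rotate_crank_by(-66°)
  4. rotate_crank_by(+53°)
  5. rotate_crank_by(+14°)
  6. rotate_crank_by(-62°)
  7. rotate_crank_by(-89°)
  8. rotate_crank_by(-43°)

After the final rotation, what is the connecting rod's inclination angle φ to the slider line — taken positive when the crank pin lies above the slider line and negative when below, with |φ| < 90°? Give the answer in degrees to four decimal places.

set_geometry: r = 59 mm, L = 229 mm, e = 5 mm; θ ← 0°
rotate_crank_by(-74°): θ ← 0° -74° = -74°
rotate_crank_by(-66°): θ ← -74° -66° = -140°
rotate_crank_by(+53°): θ ← -140° +53° = -87°
rotate_crank_by(+14°): θ ← -87° +14° = -73°
rotate_crank_by(-62°): θ ← -73° -62° = -135°
rotate_crank_by(-89°): θ ← -135° -89° = -224°
rotate_crank_by(-43°): θ ← -224° -43° = -267°
crank pin P = (r cos θ, r sin θ) = (-3.087821, 58.919143)
h = r sin θ − e = 58.919143 − 5 = 53.919143
sin φ = h / L = 53.919143 / 229 = 0.23545477
φ = arcsin(0.23545477) = 13.618431°

13.6184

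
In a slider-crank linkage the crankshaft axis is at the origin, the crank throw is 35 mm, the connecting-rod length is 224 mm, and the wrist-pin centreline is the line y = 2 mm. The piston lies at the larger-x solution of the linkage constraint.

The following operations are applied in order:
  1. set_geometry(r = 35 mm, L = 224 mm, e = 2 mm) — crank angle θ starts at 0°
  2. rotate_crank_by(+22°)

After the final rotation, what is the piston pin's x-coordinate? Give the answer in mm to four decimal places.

set_geometry: r = 35 mm, L = 224 mm, e = 2 mm; θ ← 0°
rotate_crank_by(+22°): θ ← 0° +22° = 22°
crank pin P = (r cos θ, r sin θ) = (32.451435, 13.111231)
h = r sin θ − e = 13.111231 − 2 = 11.111231
x = r cos θ + √(L² − h²) = 32.451435 + √(50176.0 − 123.4594) = 32.451435 + 223.724251 = 256.175686

256.1757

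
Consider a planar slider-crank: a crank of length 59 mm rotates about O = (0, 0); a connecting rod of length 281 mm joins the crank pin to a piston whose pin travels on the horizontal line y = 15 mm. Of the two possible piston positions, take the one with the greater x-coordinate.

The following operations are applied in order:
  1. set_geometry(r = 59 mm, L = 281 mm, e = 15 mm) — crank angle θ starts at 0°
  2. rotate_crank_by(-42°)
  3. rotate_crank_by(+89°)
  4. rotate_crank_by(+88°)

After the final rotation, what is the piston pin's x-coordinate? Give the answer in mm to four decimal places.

238.0075

set_geometry: r = 59 mm, L = 281 mm, e = 15 mm; θ ← 0°
rotate_crank_by(-42°): θ ← 0° -42° = -42°
rotate_crank_by(+89°): θ ← -42° +89° = 47°
rotate_crank_by(+88°): θ ← 47° +88° = 135°
crank pin P = (r cos θ, r sin θ) = (-41.719300, 41.719300)
h = r sin θ − e = 41.719300 − 15 = 26.719300
x = r cos θ + √(L² − h²) = -41.719300 + √(78961.0 − 713.9210) = -41.719300 + 279.726794 = 238.007493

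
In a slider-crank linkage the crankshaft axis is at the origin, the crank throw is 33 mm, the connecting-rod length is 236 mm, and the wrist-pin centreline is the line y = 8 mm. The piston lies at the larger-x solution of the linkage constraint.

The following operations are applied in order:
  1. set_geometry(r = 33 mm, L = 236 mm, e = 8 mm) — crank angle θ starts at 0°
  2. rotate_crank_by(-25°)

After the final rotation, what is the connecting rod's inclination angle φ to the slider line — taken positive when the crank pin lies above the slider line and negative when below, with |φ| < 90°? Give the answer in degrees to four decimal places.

-5.3358

set_geometry: r = 33 mm, L = 236 mm, e = 8 mm; θ ← 0°
rotate_crank_by(-25°): θ ← 0° -25° = -25°
crank pin P = (r cos θ, r sin θ) = (29.908157, -13.946403)
h = r sin θ − e = -13.946403 − 8 = -21.946403
sin φ = h / L = -21.946403 / 236 = -0.09299323
φ = arcsin(-0.09299323) = -5.335829°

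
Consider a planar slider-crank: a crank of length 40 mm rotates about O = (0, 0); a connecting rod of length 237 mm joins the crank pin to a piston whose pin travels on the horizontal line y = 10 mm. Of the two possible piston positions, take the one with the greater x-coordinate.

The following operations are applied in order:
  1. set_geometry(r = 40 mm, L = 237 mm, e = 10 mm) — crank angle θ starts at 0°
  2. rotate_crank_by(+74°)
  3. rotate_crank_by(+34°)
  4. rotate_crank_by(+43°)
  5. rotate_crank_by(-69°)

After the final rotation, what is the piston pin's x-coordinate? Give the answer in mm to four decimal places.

set_geometry: r = 40 mm, L = 237 mm, e = 10 mm; θ ← 0°
rotate_crank_by(+74°): θ ← 0° +74° = 74°
rotate_crank_by(+34°): θ ← 74° +34° = 108°
rotate_crank_by(+43°): θ ← 108° +43° = 151°
rotate_crank_by(-69°): θ ← 151° -69° = 82°
crank pin P = (r cos θ, r sin θ) = (5.566924, 39.610723)
h = r sin θ − e = 39.610723 − 10 = 29.610723
x = r cos θ + √(L² − h²) = 5.566924 + √(56169.0 − 876.7949) = 5.566924 + 235.142946 = 240.709870

240.7099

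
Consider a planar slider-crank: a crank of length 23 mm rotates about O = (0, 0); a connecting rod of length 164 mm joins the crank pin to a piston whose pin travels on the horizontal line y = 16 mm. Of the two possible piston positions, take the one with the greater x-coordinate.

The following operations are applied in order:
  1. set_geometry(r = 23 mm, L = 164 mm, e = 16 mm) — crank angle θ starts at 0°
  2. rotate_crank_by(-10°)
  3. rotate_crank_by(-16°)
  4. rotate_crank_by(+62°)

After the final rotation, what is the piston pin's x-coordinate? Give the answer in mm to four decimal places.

set_geometry: r = 23 mm, L = 164 mm, e = 16 mm; θ ← 0°
rotate_crank_by(-10°): θ ← 0° -10° = -10°
rotate_crank_by(-16°): θ ← -10° -16° = -26°
rotate_crank_by(+62°): θ ← -26° +62° = 36°
crank pin P = (r cos θ, r sin θ) = (18.607391, 13.519061)
h = r sin θ − e = 13.519061 − 16 = -2.480939
x = r cos θ + √(L² − h²) = 18.607391 + √(26896.0 − 6.1551) = 18.607391 + 163.981234 = 182.588624

182.5886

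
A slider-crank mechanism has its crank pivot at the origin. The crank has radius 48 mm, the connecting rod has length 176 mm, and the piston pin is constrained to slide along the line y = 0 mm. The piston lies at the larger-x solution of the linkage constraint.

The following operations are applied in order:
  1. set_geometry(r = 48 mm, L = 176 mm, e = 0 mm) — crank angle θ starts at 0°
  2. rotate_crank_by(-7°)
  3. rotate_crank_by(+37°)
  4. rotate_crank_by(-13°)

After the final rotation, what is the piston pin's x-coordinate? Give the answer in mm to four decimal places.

set_geometry: r = 48 mm, L = 176 mm, e = 0 mm; θ ← 0°
rotate_crank_by(-7°): θ ← 0° -7° = -7°
rotate_crank_by(+37°): θ ← -7° +37° = 30°
rotate_crank_by(-13°): θ ← 30° -13° = 17°
crank pin P = (r cos θ, r sin θ) = (45.902628, 14.033842)
h = r sin θ − e = 14.033842 − 0 = 14.033842
x = r cos θ + √(L² − h²) = 45.902628 + √(30976.0 − 196.9487) = 45.902628 + 175.439594 = 221.342223

221.3422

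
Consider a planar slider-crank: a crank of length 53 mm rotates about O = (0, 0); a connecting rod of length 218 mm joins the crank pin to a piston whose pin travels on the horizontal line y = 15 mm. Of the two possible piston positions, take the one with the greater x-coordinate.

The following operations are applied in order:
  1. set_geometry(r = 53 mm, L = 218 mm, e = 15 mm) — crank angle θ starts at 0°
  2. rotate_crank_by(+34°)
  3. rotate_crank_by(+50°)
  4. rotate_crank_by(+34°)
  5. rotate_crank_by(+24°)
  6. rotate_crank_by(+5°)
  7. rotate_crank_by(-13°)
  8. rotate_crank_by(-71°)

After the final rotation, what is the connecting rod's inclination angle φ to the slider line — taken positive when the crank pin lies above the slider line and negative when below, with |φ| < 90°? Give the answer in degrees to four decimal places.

8.5002

set_geometry: r = 53 mm, L = 218 mm, e = 15 mm; θ ← 0°
rotate_crank_by(+34°): θ ← 0° +34° = 34°
rotate_crank_by(+50°): θ ← 34° +50° = 84°
rotate_crank_by(+34°): θ ← 84° +34° = 118°
rotate_crank_by(+24°): θ ← 118° +24° = 142°
rotate_crank_by(+5°): θ ← 142° +5° = 147°
rotate_crank_by(-13°): θ ← 147° -13° = 134°
rotate_crank_by(-71°): θ ← 134° -71° = 63°
crank pin P = (r cos θ, r sin θ) = (24.061496, 47.223346)
h = r sin θ − e = 47.223346 − 15 = 32.223346
sin φ = h / L = 32.223346 / 218 = 0.14781351
φ = arcsin(0.14781351) = 8.500238°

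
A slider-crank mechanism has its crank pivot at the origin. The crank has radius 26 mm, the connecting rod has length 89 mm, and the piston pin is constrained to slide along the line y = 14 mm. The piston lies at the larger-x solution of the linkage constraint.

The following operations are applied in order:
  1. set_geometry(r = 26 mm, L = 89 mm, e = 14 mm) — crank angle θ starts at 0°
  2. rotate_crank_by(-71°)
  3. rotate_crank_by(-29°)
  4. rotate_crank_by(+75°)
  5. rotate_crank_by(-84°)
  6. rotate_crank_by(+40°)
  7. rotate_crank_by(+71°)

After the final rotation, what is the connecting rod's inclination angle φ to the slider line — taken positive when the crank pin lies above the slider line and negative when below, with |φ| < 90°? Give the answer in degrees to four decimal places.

-8.4594

set_geometry: r = 26 mm, L = 89 mm, e = 14 mm; θ ← 0°
rotate_crank_by(-71°): θ ← 0° -71° = -71°
rotate_crank_by(-29°): θ ← -71° -29° = -100°
rotate_crank_by(+75°): θ ← -100° +75° = -25°
rotate_crank_by(-84°): θ ← -25° -84° = -109°
rotate_crank_by(+40°): θ ← -109° +40° = -69°
rotate_crank_by(+71°): θ ← -69° +71° = 2°
crank pin P = (r cos θ, r sin θ) = (25.984162, 0.907387)
h = r sin θ − e = 0.907387 − 14 = -13.092613
sin φ = h / L = -13.092613 / 89 = -0.14710801
φ = arcsin(-0.14710801) = -8.459369°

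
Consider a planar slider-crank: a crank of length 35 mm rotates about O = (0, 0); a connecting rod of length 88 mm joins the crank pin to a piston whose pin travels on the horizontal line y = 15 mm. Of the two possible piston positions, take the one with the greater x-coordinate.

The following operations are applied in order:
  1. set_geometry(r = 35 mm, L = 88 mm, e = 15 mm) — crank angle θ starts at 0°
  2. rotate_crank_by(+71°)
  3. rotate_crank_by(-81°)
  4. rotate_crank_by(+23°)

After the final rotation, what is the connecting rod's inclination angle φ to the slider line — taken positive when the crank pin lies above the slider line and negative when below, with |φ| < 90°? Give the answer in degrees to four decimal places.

-4.6452

set_geometry: r = 35 mm, L = 88 mm, e = 15 mm; θ ← 0°
rotate_crank_by(+71°): θ ← 0° +71° = 71°
rotate_crank_by(-81°): θ ← 71° -81° = -10°
rotate_crank_by(+23°): θ ← -10° +23° = 13°
crank pin P = (r cos θ, r sin θ) = (34.102952, 7.873287)
h = r sin θ − e = 7.873287 − 15 = -7.126713
sin φ = h / L = -7.126713 / 88 = -0.08098538
φ = arcsin(-0.08098538) = -4.645207°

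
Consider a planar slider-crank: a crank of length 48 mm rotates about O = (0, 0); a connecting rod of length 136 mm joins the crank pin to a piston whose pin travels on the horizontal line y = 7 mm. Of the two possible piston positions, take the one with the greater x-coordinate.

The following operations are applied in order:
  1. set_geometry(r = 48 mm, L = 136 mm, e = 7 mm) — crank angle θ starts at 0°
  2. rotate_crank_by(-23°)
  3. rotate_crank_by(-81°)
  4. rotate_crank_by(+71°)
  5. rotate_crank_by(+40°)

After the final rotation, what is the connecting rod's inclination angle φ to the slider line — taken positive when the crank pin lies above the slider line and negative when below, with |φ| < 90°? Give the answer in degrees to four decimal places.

-0.4846

set_geometry: r = 48 mm, L = 136 mm, e = 7 mm; θ ← 0°
rotate_crank_by(-23°): θ ← 0° -23° = -23°
rotate_crank_by(-81°): θ ← -23° -81° = -104°
rotate_crank_by(+71°): θ ← -104° +71° = -33°
rotate_crank_by(+40°): θ ← -33° +40° = 7°
crank pin P = (r cos θ, r sin θ) = (47.642215, 5.849728)
h = r sin θ − e = 5.849728 − 7 = -1.150272
sin φ = h / L = -1.150272 / 136 = -0.00845788
φ = arcsin(-0.00845788) = -0.484607°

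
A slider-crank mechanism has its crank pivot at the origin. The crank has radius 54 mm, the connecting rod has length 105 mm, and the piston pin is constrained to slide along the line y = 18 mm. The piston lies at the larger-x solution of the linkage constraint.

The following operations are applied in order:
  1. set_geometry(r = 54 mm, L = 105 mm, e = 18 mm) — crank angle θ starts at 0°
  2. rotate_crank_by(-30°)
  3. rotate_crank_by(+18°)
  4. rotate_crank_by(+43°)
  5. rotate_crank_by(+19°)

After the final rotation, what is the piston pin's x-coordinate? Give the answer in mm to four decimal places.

set_geometry: r = 54 mm, L = 105 mm, e = 18 mm; θ ← 0°
rotate_crank_by(-30°): θ ← 0° -30° = -30°
rotate_crank_by(+18°): θ ← -30° +18° = -12°
rotate_crank_by(+43°): θ ← -12° +43° = 31°
rotate_crank_by(+19°): θ ← 31° +19° = 50°
crank pin P = (r cos θ, r sin θ) = (34.710531, 41.366400)
h = r sin θ − e = 41.366400 − 18 = 23.366400
x = r cos θ + √(L² − h²) = 34.710531 + √(11025.0 − 545.9886) = 34.710531 + 102.367042 = 137.077573

137.0776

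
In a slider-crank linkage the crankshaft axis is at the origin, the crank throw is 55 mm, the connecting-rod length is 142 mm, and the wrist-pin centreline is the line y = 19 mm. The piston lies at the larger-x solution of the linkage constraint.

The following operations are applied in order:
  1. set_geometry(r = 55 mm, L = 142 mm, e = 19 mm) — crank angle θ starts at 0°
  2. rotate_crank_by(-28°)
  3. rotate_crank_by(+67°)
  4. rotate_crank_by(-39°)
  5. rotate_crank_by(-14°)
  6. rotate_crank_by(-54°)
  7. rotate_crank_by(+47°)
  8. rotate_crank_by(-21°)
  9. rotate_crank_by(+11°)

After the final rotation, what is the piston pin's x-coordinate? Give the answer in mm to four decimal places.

set_geometry: r = 55 mm, L = 142 mm, e = 19 mm; θ ← 0°
rotate_crank_by(-28°): θ ← 0° -28° = -28°
rotate_crank_by(+67°): θ ← -28° +67° = 39°
rotate_crank_by(-39°): θ ← 39° -39° = 0°
rotate_crank_by(-14°): θ ← 0° -14° = -14°
rotate_crank_by(-54°): θ ← -14° -54° = -68°
rotate_crank_by(+47°): θ ← -68° +47° = -21°
rotate_crank_by(-21°): θ ← -21° -21° = -42°
rotate_crank_by(+11°): θ ← -42° +11° = -31°
crank pin P = (r cos θ, r sin θ) = (47.144202, -28.327094)
h = r sin θ − e = -28.327094 − 19 = -47.327094
x = r cos θ + √(L² − h²) = 47.144202 + √(20164.0 − 2239.8538) = 47.144202 + 133.881090 = 181.025291

181.0253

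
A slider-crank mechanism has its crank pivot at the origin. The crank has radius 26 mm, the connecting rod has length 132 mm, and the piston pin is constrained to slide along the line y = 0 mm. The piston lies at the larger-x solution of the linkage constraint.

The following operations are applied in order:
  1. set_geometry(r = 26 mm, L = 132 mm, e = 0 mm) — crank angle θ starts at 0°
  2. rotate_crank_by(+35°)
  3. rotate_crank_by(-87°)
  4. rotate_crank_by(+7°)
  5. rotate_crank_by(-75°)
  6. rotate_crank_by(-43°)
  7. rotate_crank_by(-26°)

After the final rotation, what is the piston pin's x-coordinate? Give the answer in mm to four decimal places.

set_geometry: r = 26 mm, L = 132 mm, e = 0 mm; θ ← 0°
rotate_crank_by(+35°): θ ← 0° +35° = 35°
rotate_crank_by(-87°): θ ← 35° -87° = -52°
rotate_crank_by(+7°): θ ← -52° +7° = -45°
rotate_crank_by(-75°): θ ← -45° -75° = -120°
rotate_crank_by(-43°): θ ← -120° -43° = -163°
rotate_crank_by(-26°): θ ← -163° -26° = -189°
crank pin P = (r cos θ, r sin θ) = (-25.679897, 4.067296)
h = r sin θ − e = 4.067296 − 0 = 4.067296
x = r cos θ + √(L² − h²) = -25.679897 + √(17424.0 − 16.5429) = -25.679897 + 131.937323 = 106.257426

106.2574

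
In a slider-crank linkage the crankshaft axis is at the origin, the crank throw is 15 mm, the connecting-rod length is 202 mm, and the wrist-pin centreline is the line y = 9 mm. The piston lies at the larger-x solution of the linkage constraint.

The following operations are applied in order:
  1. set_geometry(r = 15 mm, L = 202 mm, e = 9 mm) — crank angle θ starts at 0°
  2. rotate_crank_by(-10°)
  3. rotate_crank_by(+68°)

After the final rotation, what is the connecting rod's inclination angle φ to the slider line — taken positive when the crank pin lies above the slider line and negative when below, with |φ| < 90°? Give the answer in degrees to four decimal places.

set_geometry: r = 15 mm, L = 202 mm, e = 9 mm; θ ← 0°
rotate_crank_by(-10°): θ ← 0° -10° = -10°
rotate_crank_by(+68°): θ ← -10° +68° = 58°
crank pin P = (r cos θ, r sin θ) = (7.948789, 12.720721)
h = r sin θ − e = 12.720721 − 9 = 3.720721
sin φ = h / L = 3.720721 / 202 = 0.01841941
φ = arcsin(0.01841941) = 1.055414°

1.0554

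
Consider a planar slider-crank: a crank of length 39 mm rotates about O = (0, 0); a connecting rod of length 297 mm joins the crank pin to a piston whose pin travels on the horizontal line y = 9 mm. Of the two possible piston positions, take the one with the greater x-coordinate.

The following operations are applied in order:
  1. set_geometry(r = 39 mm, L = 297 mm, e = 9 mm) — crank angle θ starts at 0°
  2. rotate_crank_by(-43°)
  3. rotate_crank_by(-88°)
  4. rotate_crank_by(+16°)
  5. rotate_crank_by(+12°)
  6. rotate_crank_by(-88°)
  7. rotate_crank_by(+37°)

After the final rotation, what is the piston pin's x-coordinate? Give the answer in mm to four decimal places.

set_geometry: r = 39 mm, L = 297 mm, e = 9 mm; θ ← 0°
rotate_crank_by(-43°): θ ← 0° -43° = -43°
rotate_crank_by(-88°): θ ← -43° -88° = -131°
rotate_crank_by(+16°): θ ← -131° +16° = -115°
rotate_crank_by(+12°): θ ← -115° +12° = -103°
rotate_crank_by(-88°): θ ← -103° -88° = -191°
rotate_crank_by(+37°): θ ← -191° +37° = -154°
crank pin P = (r cos θ, r sin θ) = (-35.052968, -17.096475)
h = r sin θ − e = -17.096475 − 9 = -26.096475
x = r cos θ + √(L² − h²) = -35.052968 + √(88209.0 − 681.0260) = -35.052968 + 295.851270 = 260.798302

260.7983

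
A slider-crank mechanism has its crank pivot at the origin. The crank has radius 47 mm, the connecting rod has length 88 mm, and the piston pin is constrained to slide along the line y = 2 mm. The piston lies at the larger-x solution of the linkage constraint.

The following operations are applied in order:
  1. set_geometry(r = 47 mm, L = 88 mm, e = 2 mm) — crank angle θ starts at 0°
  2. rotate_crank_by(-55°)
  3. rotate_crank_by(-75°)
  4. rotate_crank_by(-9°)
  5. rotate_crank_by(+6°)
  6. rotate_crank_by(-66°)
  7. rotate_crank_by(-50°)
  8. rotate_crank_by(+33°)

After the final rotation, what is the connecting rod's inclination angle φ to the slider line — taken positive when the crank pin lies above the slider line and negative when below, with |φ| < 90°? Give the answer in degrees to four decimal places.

16.9300

set_geometry: r = 47 mm, L = 88 mm, e = 2 mm; θ ← 0°
rotate_crank_by(-55°): θ ← 0° -55° = -55°
rotate_crank_by(-75°): θ ← -55° -75° = -130°
rotate_crank_by(-9°): θ ← -130° -9° = -139°
rotate_crank_by(+6°): θ ← -139° +6° = -133°
rotate_crank_by(-66°): θ ← -133° -66° = -199°
rotate_crank_by(-50°): θ ← -199° -50° = -249°
rotate_crank_by(+33°): θ ← -249° +33° = -216°
crank pin P = (r cos θ, r sin θ) = (-38.023799, 27.625907)
h = r sin θ − e = 27.625907 − 2 = 25.625907
sin φ = h / L = 25.625907 / 88 = 0.29120349
φ = arcsin(0.29120349) = 16.930021°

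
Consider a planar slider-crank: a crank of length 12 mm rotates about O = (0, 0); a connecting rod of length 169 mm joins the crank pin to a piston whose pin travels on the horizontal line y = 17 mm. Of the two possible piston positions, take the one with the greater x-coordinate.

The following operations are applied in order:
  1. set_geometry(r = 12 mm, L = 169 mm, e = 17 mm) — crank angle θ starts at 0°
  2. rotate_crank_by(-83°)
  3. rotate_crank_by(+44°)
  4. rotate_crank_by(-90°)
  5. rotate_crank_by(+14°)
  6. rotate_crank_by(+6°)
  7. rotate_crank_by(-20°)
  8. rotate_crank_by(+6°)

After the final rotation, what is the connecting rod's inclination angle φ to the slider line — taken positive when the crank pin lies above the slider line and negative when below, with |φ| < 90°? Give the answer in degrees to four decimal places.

-9.2152

set_geometry: r = 12 mm, L = 169 mm, e = 17 mm; θ ← 0°
rotate_crank_by(-83°): θ ← 0° -83° = -83°
rotate_crank_by(+44°): θ ← -83° +44° = -39°
rotate_crank_by(-90°): θ ← -39° -90° = -129°
rotate_crank_by(+14°): θ ← -129° +14° = -115°
rotate_crank_by(+6°): θ ← -115° +6° = -109°
rotate_crank_by(-20°): θ ← -109° -20° = -129°
rotate_crank_by(+6°): θ ← -129° +6° = -123°
crank pin P = (r cos θ, r sin θ) = (-6.535668, -10.064047)
h = r sin θ − e = -10.064047 − 17 = -27.064047
sin φ = h / L = -27.064047 / 169 = -0.16014229
φ = arcsin(-0.16014229) = -9.215155°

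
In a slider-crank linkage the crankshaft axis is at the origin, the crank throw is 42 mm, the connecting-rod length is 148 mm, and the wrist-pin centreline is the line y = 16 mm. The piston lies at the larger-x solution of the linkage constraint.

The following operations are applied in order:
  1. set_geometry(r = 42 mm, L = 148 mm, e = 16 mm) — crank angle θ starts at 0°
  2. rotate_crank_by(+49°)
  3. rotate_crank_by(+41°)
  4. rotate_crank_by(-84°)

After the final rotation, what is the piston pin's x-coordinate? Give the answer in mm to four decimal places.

set_geometry: r = 42 mm, L = 148 mm, e = 16 mm; θ ← 0°
rotate_crank_by(+49°): θ ← 0° +49° = 49°
rotate_crank_by(+41°): θ ← 49° +41° = 90°
rotate_crank_by(-84°): θ ← 90° -84° = 6°
crank pin P = (r cos θ, r sin θ) = (41.769920, 4.390195)
h = r sin θ − e = 4.390195 − 16 = -11.609805
x = r cos θ + √(L² − h²) = 41.769920 + √(21904.0 − 134.7876) = 41.769920 + 147.543934 = 189.313854

189.3139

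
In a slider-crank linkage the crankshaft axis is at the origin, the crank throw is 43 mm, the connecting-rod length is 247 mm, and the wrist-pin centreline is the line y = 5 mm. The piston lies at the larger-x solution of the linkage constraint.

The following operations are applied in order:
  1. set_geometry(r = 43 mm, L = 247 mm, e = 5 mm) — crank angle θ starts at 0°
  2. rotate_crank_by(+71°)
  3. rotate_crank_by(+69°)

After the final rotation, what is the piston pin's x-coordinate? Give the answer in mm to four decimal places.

213.0203

set_geometry: r = 43 mm, L = 247 mm, e = 5 mm; θ ← 0°
rotate_crank_by(+71°): θ ← 0° +71° = 71°
rotate_crank_by(+69°): θ ← 71° +69° = 140°
crank pin P = (r cos θ, r sin θ) = (-32.939911, 27.639867)
h = r sin θ − e = 27.639867 − 5 = 22.639867
x = r cos θ + √(L² − h²) = -32.939911 + √(61009.0 − 512.5636) = -32.939911 + 245.960233 = 213.020322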